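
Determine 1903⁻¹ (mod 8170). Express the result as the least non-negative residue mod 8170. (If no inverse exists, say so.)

gcd(8170, 1903) by repeated division:
8170 = 4*1903 + 558
1903 = 3*558 + 229
558 = 2*229 + 100
229 = 2*100 + 29
100 = 3*29 + 13
29 = 2*13 + 3
13 = 4*3 + 1
3 = 3*1 + 0
The gcd is 1. Working backward:
1 = 13 − 4·3
1 = −4·29 + 9·13
1 = 9·100 − 31·29
1 = −31·229 + 71·100
1 = 71·558 − 173·229
1 = −173·1903 + 590·558
1 = 590·8170 − 2533·1903
Thus 1903·(-2533) ≡ 1 (mod 8170); reducing, -2533 mod 8170 = 5637.

5637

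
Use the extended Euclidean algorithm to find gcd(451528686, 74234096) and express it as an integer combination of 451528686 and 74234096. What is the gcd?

2

Repeated division:
451528686 = 6×74234096 + 6124110
74234096 = 12×6124110 + 744776
6124110 = 8×744776 + 165902
744776 = 4×165902 + 81168
165902 = 2×81168 + 3566
81168 = 22×3566 + 2716
3566 = 1×2716 + 850
2716 = 3×850 + 166
850 = 5×166 + 20
166 = 8×20 + 6
20 = 3×6 + 2
6 = 3×2 + 0
gcd(451528686, 74234096) = 2.
Working backward:
2 = 20 − 3·6
2 = −3·166 + 25·20
2 = 25·850 − 128·166
2 = −128·2716 + 409·850
2 = 409·3566 − 537·2716
2 = −537·81168 + 12223·3566
2 = 12223·165902 − 24983·81168
2 = −24983·744776 + 112155·165902
2 = 112155·6124110 − 922223·744776
2 = −922223·74234096 + 11178831·6124110
2 = 11178831·451528686 − 67995209·74234096
So 2 = (11178831)·451528686 + (-67995209)·74234096.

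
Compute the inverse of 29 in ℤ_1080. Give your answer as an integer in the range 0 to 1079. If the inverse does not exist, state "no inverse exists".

Extended Euclidean algorithm:
1080 = 37·29 + 7
29 = 4·7 + 1
7 = 7·1 + 0
Since gcd(29, 1080) = 1, back-substitute to write 1 as a combination:
1 = 29 − 4·7
1 = −4·1080 + 149·29
So 29·149 ≡ 1 (mod 1080).

149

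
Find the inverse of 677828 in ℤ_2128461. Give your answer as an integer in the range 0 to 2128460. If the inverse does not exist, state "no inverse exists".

Extended Euclidean algorithm:
2128461 = 3×677828 + 94977
677828 = 7×94977 + 12989
94977 = 7×12989 + 4054
12989 = 3×4054 + 827
4054 = 4×827 + 746
827 = 1×746 + 81
746 = 9×81 + 17
81 = 4×17 + 13
17 = 1×13 + 4
13 = 3×4 + 1
4 = 4×1 + 0
Since gcd(677828, 2128461) = 1, back-substitute to write 1 as a combination:
1 = 13 − 3·4
1 = −3·17 + 4·13
1 = 4·81 − 19·17
1 = −19·746 + 175·81
1 = 175·827 − 194·746
1 = −194·4054 + 951·827
1 = 951·12989 − 3047·4054
1 = −3047·94977 + 22280·12989
1 = 22280·677828 − 159007·94977
1 = −159007·2128461 + 499301·677828
So 677828·499301 ≡ 1 (mod 2128461).

499301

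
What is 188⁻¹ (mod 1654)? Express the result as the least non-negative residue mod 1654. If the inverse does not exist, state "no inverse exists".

no inverse exists

Euclidean algorithm on 1654, 188:
1654 = 8*188 + 150
188 = 1*150 + 38
150 = 3*38 + 36
38 = 1*36 + 2
36 = 18*2 + 0
The gcd is 2, not 1, hence no inverse exists.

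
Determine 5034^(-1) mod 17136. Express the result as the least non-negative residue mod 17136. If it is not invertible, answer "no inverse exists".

Euclidean algorithm on 17136, 5034:
17136 = 3×5034 + 2034
5034 = 2×2034 + 966
2034 = 2×966 + 102
966 = 9×102 + 48
102 = 2×48 + 6
48 = 8×6 + 0
The gcd is 6, not 1, hence no inverse exists.

no inverse exists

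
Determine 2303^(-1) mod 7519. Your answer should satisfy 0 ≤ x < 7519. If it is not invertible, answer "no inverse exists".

Apply the Euclidean algorithm to 7519 and 2303:
7519 = 3×2303 + 610
2303 = 3×610 + 473
610 = 1×473 + 137
473 = 3×137 + 62
137 = 2×62 + 13
62 = 4×13 + 10
13 = 1×10 + 3
10 = 3×3 + 1
3 = 3×1 + 0
The gcd is 1. Working backward:
1 = 10 − 3·3
1 = −3·13 + 4·10
1 = 4·62 − 19·13
1 = −19·137 + 42·62
1 = 42·473 − 145·137
1 = −145·610 + 187·473
1 = 187·2303 − 706·610
1 = −706·7519 + 2305·2303
So 2303·2305 ≡ 1 (mod 7519).

2305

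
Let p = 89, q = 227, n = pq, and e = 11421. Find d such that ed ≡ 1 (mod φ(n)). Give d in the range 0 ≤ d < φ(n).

φ(n) = (p−1)(q−1) = 88·226 = 19888.
Need d with 11421·d ≡ 1 (mod 19888). Apply the extended Euclidean algorithm:
19888 = 1×11421 + 8467
11421 = 1×8467 + 2954
8467 = 2×2954 + 2559
2954 = 1×2559 + 395
2559 = 6×395 + 189
395 = 2×189 + 17
189 = 11×17 + 2
17 = 8×2 + 1
2 = 2×1 + 0
Back-substitute:
1 = 17 − 8·2
1 = −8·189 + 89·17
1 = 89·395 − 186·189
1 = −186·2559 + 1205·395
1 = 1205·2954 − 1391·2559
1 = −1391·8467 + 3987·2954
1 = 3987·11421 − 5378·8467
1 = −5378·19888 + 9365·11421
So 11421·9365 ≡ 1 (mod 19888), hence d = 9365.

9365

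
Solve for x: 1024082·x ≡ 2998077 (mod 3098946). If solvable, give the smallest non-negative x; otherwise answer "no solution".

no solution

gcd(1024082, 3098946):
3098946 = 3·1024082 + 26700
1024082 = 38·26700 + 9482
26700 = 2·9482 + 7736
9482 = 1·7736 + 1746
7736 = 4·1746 + 752
1746 = 2·752 + 242
752 = 3·242 + 26
242 = 9·26 + 8
26 = 3·8 + 2
8 = 4·2 + 0
gcd = 2, but 2 ∤ 2998077, so the congruence has no solution.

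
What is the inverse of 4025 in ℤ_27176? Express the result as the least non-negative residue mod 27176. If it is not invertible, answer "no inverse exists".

Run Euclid on (27176, 4025):
27176 = 6·4025 + 3026
4025 = 1·3026 + 999
3026 = 3·999 + 29
999 = 34·29 + 13
29 = 2·13 + 3
13 = 4·3 + 1
3 = 3·1 + 0
Since gcd(4025, 27176) = 1, back-substitute to write 1 as a combination:
1 = 13 − 4·3
1 = −4·29 + 9·13
1 = 9·999 − 310·29
1 = −310·3026 + 939·999
1 = 939·4025 − 1249·3026
1 = −1249·27176 + 8433·4025
So 4025·8433 ≡ 1 (mod 27176).

8433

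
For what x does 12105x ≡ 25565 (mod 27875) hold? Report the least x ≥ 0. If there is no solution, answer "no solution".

First find gcd(12105, 27875):
27875 = 2×12105 + 3665
12105 = 3×3665 + 1110
3665 = 3×1110 + 335
1110 = 3×335 + 105
335 = 3×105 + 20
105 = 5×20 + 5
20 = 4×5 + 0
gcd = 5 and 5 | 25565, so solutions exist. Divide through by 5: 2421x ≡ 5113 (mod 5575).
Now find 2421⁻¹ mod 5575:
5575 = 2*2421 + 733
2421 = 3*733 + 222
733 = 3*222 + 67
222 = 3*67 + 21
67 = 3*21 + 4
21 = 5*4 + 1
4 = 4*1 + 0
Back-substitute:
1 = 21 − 5·4
1 = −5·67 + 16·21
1 = 16·222 − 53·67
1 = −53·733 + 175·222
1 = 175·2421 − 578·733
1 = −578·5575 + 1331·2421
So 2421⁻¹ ≡ 1331 (mod 5575).
Then x ≡ 1331·5113 ≡ 3903 (mod 5575); the smallest non-negative solution is x = 3903.

3903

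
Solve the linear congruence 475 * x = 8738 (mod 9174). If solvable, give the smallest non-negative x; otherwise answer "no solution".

1718

First find gcd(475, 9174):
9174 = 19·475 + 149
475 = 3·149 + 28
149 = 5·28 + 9
28 = 3·9 + 1
9 = 9·1 + 0
gcd = 1, so a unique solution mod 9174 exists.
Back-substitute for the Bézout coefficients:
1 = 28 − 3·9
1 = −3·149 + 16·28
1 = 16·475 − 51·149
1 = −51·9174 + 985·475
So 475·(985) ≡ 1 (mod 9174), giving 475⁻¹ ≡ 985.
x ≡ 475⁻¹·8738 ≡ 985·8738 ≡ 1718 (mod 9174).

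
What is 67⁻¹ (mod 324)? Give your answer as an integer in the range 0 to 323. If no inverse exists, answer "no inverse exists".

295

Run Euclid on (324, 67):
324 = 4·67 + 56
67 = 1·56 + 11
56 = 5·11 + 1
11 = 11·1 + 0
gcd = 1, so the inverse exists. Back-substitute:
1 = 56 − 5·11
1 = −5·67 + 6·56
1 = 6·324 − 29·67
Thus 67·(-29) ≡ 1 (mod 324); reducing, -29 mod 324 = 295.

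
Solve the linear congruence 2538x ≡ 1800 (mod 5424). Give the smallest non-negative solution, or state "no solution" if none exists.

First find gcd(2538, 5424):
5424 = 2*2538 + 348
2538 = 7*348 + 102
348 = 3*102 + 42
102 = 2*42 + 18
42 = 2*18 + 6
18 = 3*6 + 0
gcd = 6 and 6 | 1800, so solutions exist. Divide through by 6: 423x ≡ 300 (mod 904).
Now find 423⁻¹ mod 904:
904 = 2·423 + 58
423 = 7·58 + 17
58 = 3·17 + 7
17 = 2·7 + 3
7 = 2·3 + 1
3 = 3·1 + 0
Back-substitute:
1 = 7 − 2·3
1 = −2·17 + 5·7
1 = 5·58 − 17·17
1 = −17·423 + 124·58
1 = 124·904 − 265·423
So 423·(-265) ≡ 1 (mod 904), i.e. 423⁻¹ ≡ 639.
Then x ≡ 639·300 ≡ 52 (mod 904); the smallest non-negative solution is x = 52.

52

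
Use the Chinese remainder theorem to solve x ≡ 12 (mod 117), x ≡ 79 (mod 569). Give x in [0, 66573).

39909

Write x = 12 + 117·k. Then 117·k ≡ 79 − 12 ≡ 67 (mod 569).
Need 117⁻¹ mod 569. Extended Euclid on (569, 117):
569 = 4*117 + 101
117 = 1*101 + 16
101 = 6*16 + 5
16 = 3*5 + 1
5 = 5*1 + 0
Back-substitute:
1 = 16 − 3·5
1 = −3·101 + 19·16
1 = 19·117 − 22·101
1 = −22·569 + 107·117
117⁻¹ ≡ 107 (mod 569), so k ≡ 107·67 ≡ 341 (mod 569).
x = 12 + 117·341 = 39909.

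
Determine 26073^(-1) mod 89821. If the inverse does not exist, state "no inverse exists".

Run Euclid on (89821, 26073):
89821 = 3*26073 + 11602
26073 = 2*11602 + 2869
11602 = 4*2869 + 126
2869 = 22*126 + 97
126 = 1*97 + 29
97 = 3*29 + 10
29 = 2*10 + 9
10 = 1*9 + 1
9 = 9*1 + 0
Since gcd(26073, 89821) = 1, back-substitute to write 1 as a combination:
1 = 10 − 9
1 = −29 + 3·10
1 = 3·97 − 10·29
1 = −10·126 + 13·97
1 = 13·2869 − 296·126
1 = −296·11602 + 1197·2869
1 = 1197·26073 − 2690·11602
1 = −2690·89821 + 9267·26073
So 26073·9267 ≡ 1 (mod 89821).

9267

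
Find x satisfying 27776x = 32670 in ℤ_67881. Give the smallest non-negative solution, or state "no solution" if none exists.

20691

First find gcd(27776, 67881):
67881 = 2×27776 + 12329
27776 = 2×12329 + 3118
12329 = 3×3118 + 2975
3118 = 1×2975 + 143
2975 = 20×143 + 115
143 = 1×115 + 28
115 = 4×28 + 3
28 = 9×3 + 1
3 = 3×1 + 0
gcd = 1, so a unique solution mod 67881 exists.
Back-substitute for the Bézout coefficients:
1 = 28 − 9·3
1 = −9·115 + 37·28
1 = 37·143 − 46·115
1 = −46·2975 + 957·143
1 = 957·3118 − 1003·2975
1 = −1003·12329 + 3966·3118
1 = 3966·27776 − 8935·12329
1 = −8935·67881 + 21836·27776
So 27776·(21836) ≡ 1 (mod 67881), giving 27776⁻¹ ≡ 21836.
x ≡ 27776⁻¹·32670 ≡ 21836·32670 ≡ 20691 (mod 67881).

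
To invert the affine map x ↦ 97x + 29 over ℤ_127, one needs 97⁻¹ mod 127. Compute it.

Apply the Euclidean algorithm to 127 and 97:
127 = 1·97 + 30
97 = 3·30 + 7
30 = 4·7 + 2
7 = 3·2 + 1
2 = 2·1 + 0
Since gcd(97, 127) = 1, back-substitute to write 1 as a combination:
1 = 7 − 3·2
1 = −3·30 + 13·7
1 = 13·97 − 42·30
1 = −42·127 + 55·97
So 97·55 ≡ 1 (mod 127).

55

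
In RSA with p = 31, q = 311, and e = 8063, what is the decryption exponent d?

827

φ(n) = (p−1)(q−1) = 30·310 = 9300.
Need d with 8063·d ≡ 1 (mod 9300). Apply the extended Euclidean algorithm:
9300 = 1×8063 + 1237
8063 = 6×1237 + 641
1237 = 1×641 + 596
641 = 1×596 + 45
596 = 13×45 + 11
45 = 4×11 + 1
11 = 11×1 + 0
Back-substitute:
1 = 45 − 4·11
1 = −4·596 + 53·45
1 = 53·641 − 57·596
1 = −57·1237 + 110·641
1 = 110·8063 − 717·1237
1 = −717·9300 + 827·8063
So 8063·827 ≡ 1 (mod 9300), hence d = 827.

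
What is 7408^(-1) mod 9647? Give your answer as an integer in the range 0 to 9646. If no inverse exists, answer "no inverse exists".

7148

gcd(9647, 7408) by repeated division:
9647 = 1*7408 + 2239
7408 = 3*2239 + 691
2239 = 3*691 + 166
691 = 4*166 + 27
166 = 6*27 + 4
27 = 6*4 + 3
4 = 1*3 + 1
3 = 3*1 + 0
Since gcd(7408, 9647) = 1, back-substitute to write 1 as a combination:
1 = 4 − 3
1 = −27 + 7·4
1 = 7·166 − 43·27
1 = −43·691 + 179·166
1 = 179·2239 − 580·691
1 = −580·7408 + 1919·2239
1 = 1919·9647 − 2499·7408
So 7408·(-2499) ≡ 1 (mod 9647), and -2499 ≡ 7148 (mod 9647).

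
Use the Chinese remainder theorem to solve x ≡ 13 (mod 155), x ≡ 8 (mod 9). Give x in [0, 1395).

323

Write x = 13 + 155·k. Then 155·k ≡ 8 − 13 ≡ 4 (mod 9).
Need 155⁻¹ mod 9. Extended Euclid on (9, 2):
9 = 4·2 + 1
2 = 2·1 + 0
Back-substitute:
1 = 9 − 4·2
155⁻¹ ≡ 5 (mod 9), so k ≡ 5·4 ≡ 2 (mod 9).
x = 13 + 155·2 = 323.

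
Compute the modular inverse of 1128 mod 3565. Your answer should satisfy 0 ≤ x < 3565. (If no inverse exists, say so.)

Apply the Euclidean algorithm to 3565 and 1128:
3565 = 3·1128 + 181
1128 = 6·181 + 42
181 = 4·42 + 13
42 = 3·13 + 3
13 = 4·3 + 1
3 = 3·1 + 0
Since gcd(1128, 3565) = 1, back-substitute to write 1 as a combination:
1 = 13 − 4·3
1 = −4·42 + 13·13
1 = 13·181 − 56·42
1 = −56·1128 + 349·181
1 = 349·3565 − 1103·1128
Thus 1128·(-1103) ≡ 1 (mod 3565); reducing, -1103 mod 3565 = 2462.

2462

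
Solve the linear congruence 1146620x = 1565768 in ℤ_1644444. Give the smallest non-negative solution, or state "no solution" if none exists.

386155

First find gcd(1146620, 1644444):
1644444 = 1·1146620 + 497824
1146620 = 2·497824 + 150972
497824 = 3·150972 + 44908
150972 = 3·44908 + 16248
44908 = 2·16248 + 12412
16248 = 1·12412 + 3836
12412 = 3·3836 + 904
3836 = 4·904 + 220
904 = 4·220 + 24
220 = 9·24 + 4
24 = 6·4 + 0
gcd = 4 and 4 | 1565768, so solutions exist. Divide through by 4: 286655x ≡ 391442 (mod 411111).
Now find 286655⁻¹ mod 411111:
411111 = 1*286655 + 124456
286655 = 2*124456 + 37743
124456 = 3*37743 + 11227
37743 = 3*11227 + 4062
11227 = 2*4062 + 3103
4062 = 1*3103 + 959
3103 = 3*959 + 226
959 = 4*226 + 55
226 = 4*55 + 6
55 = 9*6 + 1
6 = 6*1 + 0
Back-substitute:
1 = 55 − 9·6
1 = −9·226 + 37·55
1 = 37·959 − 157·226
1 = −157·3103 + 508·959
1 = 508·4062 − 665·3103
1 = −665·11227 + 1838·4062
1 = 1838·37743 − 6179·11227
1 = −6179·124456 + 20375·37743
1 = 20375·286655 − 46929·124456
1 = −46929·411111 + 67304·286655
So 286655⁻¹ ≡ 67304 (mod 411111).
Then x ≡ 67304·391442 ≡ 386155 (mod 411111); the smallest non-negative solution is x = 386155.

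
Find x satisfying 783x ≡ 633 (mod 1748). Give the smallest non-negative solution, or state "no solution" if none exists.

First find gcd(783, 1748):
1748 = 2×783 + 182
783 = 4×182 + 55
182 = 3×55 + 17
55 = 3×17 + 4
17 = 4×4 + 1
4 = 4×1 + 0
gcd = 1, so a unique solution mod 1748 exists.
Back-substitute for the Bézout coefficients:
1 = 17 − 4·4
1 = −4·55 + 13·17
1 = 13·182 − 43·55
1 = −43·783 + 185·182
1 = 185·1748 − 413·783
So 783·(-413) ≡ 1 (mod 1748), giving 783⁻¹ ≡ 1335.
x ≡ 783⁻¹·633 ≡ 1335·633 ≡ 771 (mod 1748).

771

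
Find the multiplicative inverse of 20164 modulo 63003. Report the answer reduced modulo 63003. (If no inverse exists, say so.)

20725

gcd(63003, 20164) by repeated division:
63003 = 3·20164 + 2511
20164 = 8·2511 + 76
2511 = 33·76 + 3
76 = 25·3 + 1
3 = 3·1 + 0
The gcd is 1. Working backward:
1 = 76 − 25·3
1 = −25·2511 + 826·76
1 = 826·20164 − 6633·2511
1 = −6633·63003 + 20725·20164
So 20164·20725 ≡ 1 (mod 63003).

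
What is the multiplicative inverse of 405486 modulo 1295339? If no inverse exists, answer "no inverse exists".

Apply the Euclidean algorithm to 1295339 and 405486:
1295339 = 3×405486 + 78881
405486 = 5×78881 + 11081
78881 = 7×11081 + 1314
11081 = 8×1314 + 569
1314 = 2×569 + 176
569 = 3×176 + 41
176 = 4×41 + 12
41 = 3×12 + 5
12 = 2×5 + 2
5 = 2×2 + 1
2 = 2×1 + 0
gcd = 1, so the inverse exists. Back-substitute:
1 = 5 − 2·2
1 = −2·12 + 5·5
1 = 5·41 − 17·12
1 = −17·176 + 73·41
1 = 73·569 − 236·176
1 = −236·1314 + 545·569
1 = 545·11081 − 4596·1314
1 = −4596·78881 + 32717·11081
1 = 32717·405486 − 168181·78881
1 = −168181·1295339 + 537260·405486
So 405486·537260 ≡ 1 (mod 1295339).

537260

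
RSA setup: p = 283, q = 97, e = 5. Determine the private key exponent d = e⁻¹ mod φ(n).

10829

φ(n) = (p−1)(q−1) = 282·96 = 27072.
Need d with 5·d ≡ 1 (mod 27072). Apply the extended Euclidean algorithm:
27072 = 5414·5 + 2
5 = 2·2 + 1
2 = 2·1 + 0
Back-substitute:
1 = 5 − 2·2
1 = −2·27072 + 10829·5
So 5·10829 ≡ 1 (mod 27072), hence d = 10829.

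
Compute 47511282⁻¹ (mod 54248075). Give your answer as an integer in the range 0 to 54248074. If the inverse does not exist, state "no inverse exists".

no inverse exists

Euclidean algorithm on 54248075, 47511282:
54248075 = 1·47511282 + 6736793
47511282 = 7·6736793 + 353731
6736793 = 19·353731 + 15904
353731 = 22·15904 + 3843
15904 = 4·3843 + 532
3843 = 7·532 + 119
532 = 4·119 + 56
119 = 2·56 + 7
56 = 8·7 + 0
The gcd is 7, not 1, hence no inverse exists.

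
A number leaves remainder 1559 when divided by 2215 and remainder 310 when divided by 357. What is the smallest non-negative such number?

Write x = 1559 + 2215·k. Then 2215·k ≡ 310 − 1559 ≡ 179 (mod 357).
Need 2215⁻¹ mod 357. Extended Euclid on (357, 73):
357 = 4·73 + 65
73 = 1·65 + 8
65 = 8·8 + 1
8 = 8·1 + 0
Back-substitute:
1 = 65 − 8·8
1 = −8·73 + 9·65
1 = 9·357 − 44·73
2215⁻¹ ≡ 313 (mod 357), so k ≡ 313·179 ≡ 335 (mod 357).
x = 1559 + 2215·335 = 743584.

743584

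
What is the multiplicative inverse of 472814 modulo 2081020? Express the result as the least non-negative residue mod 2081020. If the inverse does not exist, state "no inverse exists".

Compute gcd(472814, 2081020):
2081020 = 4*472814 + 189764
472814 = 2*189764 + 93286
189764 = 2*93286 + 3192
93286 = 29*3192 + 718
3192 = 4*718 + 320
718 = 2*320 + 78
320 = 4*78 + 8
78 = 9*8 + 6
8 = 1*6 + 2
6 = 3*2 + 0
The gcd is 2, not 1, hence no inverse exists.

no inverse exists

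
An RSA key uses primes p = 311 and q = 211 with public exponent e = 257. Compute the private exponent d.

3293

φ(n) = (p−1)(q−1) = 310·210 = 65100.
Need d with 257·d ≡ 1 (mod 65100). Apply the extended Euclidean algorithm:
65100 = 253·257 + 79
257 = 3·79 + 20
79 = 3·20 + 19
20 = 1·19 + 1
19 = 19·1 + 0
Back-substitute:
1 = 20 − 19
1 = −79 + 4·20
1 = 4·257 − 13·79
1 = −13·65100 + 3293·257
So 257·3293 ≡ 1 (mod 65100), hence d = 3293.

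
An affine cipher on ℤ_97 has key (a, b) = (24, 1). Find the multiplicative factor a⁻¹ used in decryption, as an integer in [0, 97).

Run Euclid on (97, 24):
97 = 4·24 + 1
24 = 24·1 + 0
The gcd is 1. Working backward:
1 = 97 − 4·24
Hence 24⁻¹ ≡ -4 ≡ 93 (mod 97).

93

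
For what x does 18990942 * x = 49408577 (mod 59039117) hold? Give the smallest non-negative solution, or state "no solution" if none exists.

30720175

First find gcd(18990942, 59039117):
59039117 = 3×18990942 + 2066291
18990942 = 9×2066291 + 394323
2066291 = 5×394323 + 94676
394323 = 4×94676 + 15619
94676 = 6×15619 + 962
15619 = 16×962 + 227
962 = 4×227 + 54
227 = 4×54 + 11
54 = 4×11 + 10
11 = 1×10 + 1
10 = 10×1 + 0
gcd = 1, so a unique solution mod 59039117 exists.
Back-substitute for the Bézout coefficients:
1 = 11 − 10
1 = −54 + 5·11
1 = 5·227 − 21·54
1 = −21·962 + 89·227
1 = 89·15619 − 1445·962
1 = −1445·94676 + 8759·15619
1 = 8759·394323 − 36481·94676
1 = −36481·2066291 + 191164·394323
1 = 191164·18990942 − 1756957·2066291
1 = −1756957·59039117 + 5462035·18990942
So 18990942·(5462035) ≡ 1 (mod 59039117), giving 18990942⁻¹ ≡ 5462035.
x ≡ 18990942⁻¹·49408577 ≡ 5462035·49408577 ≡ 30720175 (mod 59039117).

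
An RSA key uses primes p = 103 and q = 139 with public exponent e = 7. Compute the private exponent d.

2011

φ(n) = (p−1)(q−1) = 102·138 = 14076.
Need d with 7·d ≡ 1 (mod 14076). Apply the extended Euclidean algorithm:
14076 = 2010*7 + 6
7 = 1*6 + 1
6 = 6*1 + 0
Back-substitute:
1 = 7 − 6
1 = −14076 + 2011·7
So 7·2011 ≡ 1 (mod 14076), hence d = 2011.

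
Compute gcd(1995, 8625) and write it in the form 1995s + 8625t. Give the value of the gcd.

Repeated division:
8625 = 4*1995 + 645
1995 = 3*645 + 60
645 = 10*60 + 45
60 = 1*45 + 15
45 = 3*15 + 0
gcd(1995, 8625) = 15.
Working backward:
15 = 60 − 45
15 = −645 + 11·60
15 = 11·1995 − 34·645
15 = −34·8625 + 147·1995
So 15 = (-34)·8625 + (147)·1995.

15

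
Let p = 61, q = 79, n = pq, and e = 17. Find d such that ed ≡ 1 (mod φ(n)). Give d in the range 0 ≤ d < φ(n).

φ(n) = (p−1)(q−1) = 60·78 = 4680.
Need d with 17·d ≡ 1 (mod 4680). Apply the extended Euclidean algorithm:
4680 = 275*17 + 5
17 = 3*5 + 2
5 = 2*2 + 1
2 = 2*1 + 0
Back-substitute:
1 = 5 − 2·2
1 = −2·17 + 7·5
1 = 7·4680 − 1927·17
So 17·(-1927) ≡ 1 (mod 4680), hence d ≡ -1927 ≡ 2753 (mod 4680).

2753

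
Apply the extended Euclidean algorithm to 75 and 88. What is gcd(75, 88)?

Euclidean algorithm:
88 = 1·75 + 13
75 = 5·13 + 10
13 = 1·10 + 3
10 = 3·3 + 1
3 = 3·1 + 0
gcd(75, 88) = 1.
Express as a combination:
1 = 10 − 3·3
1 = −3·13 + 4·10
1 = 4·75 − 23·13
1 = −23·88 + 27·75
So 1 = (-23)·88 + (27)·75.

1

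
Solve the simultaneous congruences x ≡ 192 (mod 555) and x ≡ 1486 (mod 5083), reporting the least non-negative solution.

2299002

Write x = 192 + 555·k. Then 555·k ≡ 1486 − 192 ≡ 1294 (mod 5083).
Need 555⁻¹ mod 5083. Extended Euclid on (5083, 555):
5083 = 9·555 + 88
555 = 6·88 + 27
88 = 3·27 + 7
27 = 3·7 + 6
7 = 1·6 + 1
6 = 6·1 + 0
Back-substitute:
1 = 7 − 6
1 = −27 + 4·7
1 = 4·88 − 13·27
1 = −13·555 + 82·88
1 = 82·5083 − 751·555
555⁻¹ ≡ 4332 (mod 5083), so k ≡ 4332·1294 ≡ 4142 (mod 5083).
x = 192 + 555·4142 = 2299002.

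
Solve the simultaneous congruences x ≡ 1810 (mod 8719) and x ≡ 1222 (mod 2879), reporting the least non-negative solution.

11571923

Write x = 1810 + 8719·k. Then 8719·k ≡ 1222 − 1810 ≡ 2291 (mod 2879).
Need 8719⁻¹ mod 2879. Extended Euclid on (2879, 82):
2879 = 35·82 + 9
82 = 9·9 + 1
9 = 9·1 + 0
Back-substitute:
1 = 82 − 9·9
1 = −9·2879 + 316·82
8719⁻¹ ≡ 316 (mod 2879), so k ≡ 316·2291 ≡ 1327 (mod 2879).
x = 1810 + 8719·1327 = 11571923.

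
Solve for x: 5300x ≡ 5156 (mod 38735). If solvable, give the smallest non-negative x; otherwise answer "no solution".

no solution

gcd(5300, 38735):
38735 = 7*5300 + 1635
5300 = 3*1635 + 395
1635 = 4*395 + 55
395 = 7*55 + 10
55 = 5*10 + 5
10 = 2*5 + 0
gcd = 5, but 5 ∤ 5156, so the congruence has no solution.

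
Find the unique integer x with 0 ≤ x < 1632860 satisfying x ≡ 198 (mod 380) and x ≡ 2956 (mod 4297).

Write x = 198 + 380·k. Then 380·k ≡ 2956 − 198 ≡ 2758 (mod 4297).
Need 380⁻¹ mod 4297. Extended Euclid on (4297, 380):
4297 = 11*380 + 117
380 = 3*117 + 29
117 = 4*29 + 1
29 = 29*1 + 0
Back-substitute:
1 = 117 − 4·29
1 = −4·380 + 13·117
1 = 13·4297 − 147·380
380⁻¹ ≡ 4150 (mod 4297), so k ≡ 4150·2758 ≡ 2789 (mod 4297).
x = 198 + 380·2789 = 1060018.

1060018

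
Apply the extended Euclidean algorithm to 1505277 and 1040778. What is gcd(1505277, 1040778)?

9

Apply Euclid's algorithm to 1505277 and 1040778:
1505277 = 1*1040778 + 464499
1040778 = 2*464499 + 111780
464499 = 4*111780 + 17379
111780 = 6*17379 + 7506
17379 = 2*7506 + 2367
7506 = 3*2367 + 405
2367 = 5*405 + 342
405 = 1*342 + 63
342 = 5*63 + 27
63 = 2*27 + 9
27 = 3*9 + 0
gcd(1505277, 1040778) = 9.
Back-substituting:
9 = 63 − 2·27
9 = −2·342 + 11·63
9 = 11·405 − 13·342
9 = −13·2367 + 76·405
9 = 76·7506 − 241·2367
9 = −241·17379 + 558·7506
9 = 558·111780 − 3589·17379
9 = −3589·464499 + 14914·111780
9 = 14914·1040778 − 33417·464499
9 = −33417·1505277 + 48331·1040778
So 9 = (-33417)·1505277 + (48331)·1040778.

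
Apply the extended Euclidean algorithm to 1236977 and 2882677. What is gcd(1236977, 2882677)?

Repeated division:
2882677 = 2*1236977 + 408723
1236977 = 3*408723 + 10808
408723 = 37*10808 + 8827
10808 = 1*8827 + 1981
8827 = 4*1981 + 903
1981 = 2*903 + 175
903 = 5*175 + 28
175 = 6*28 + 7
28 = 4*7 + 0
gcd(1236977, 2882677) = 7.
Working backward:
7 = 175 − 6·28
7 = −6·903 + 31·175
7 = 31·1981 − 68·903
7 = −68·8827 + 303·1981
7 = 303·10808 − 371·8827
7 = −371·408723 + 14030·10808
7 = 14030·1236977 − 42461·408723
7 = −42461·2882677 + 98952·1236977
So 7 = (-42461)·2882677 + (98952)·1236977.

7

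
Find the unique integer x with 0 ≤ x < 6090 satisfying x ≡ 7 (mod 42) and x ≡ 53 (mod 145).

343

Write x = 7 + 42·k. Then 42·k ≡ 53 − 7 ≡ 46 (mod 145).
Need 42⁻¹ mod 145. Extended Euclid on (145, 42):
145 = 3·42 + 19
42 = 2·19 + 4
19 = 4·4 + 3
4 = 1·3 + 1
3 = 3·1 + 0
Back-substitute:
1 = 4 − 3
1 = −19 + 5·4
1 = 5·42 − 11·19
1 = −11·145 + 38·42
42⁻¹ ≡ 38 (mod 145), so k ≡ 38·46 ≡ 8 (mod 145).
x = 7 + 42·8 = 343.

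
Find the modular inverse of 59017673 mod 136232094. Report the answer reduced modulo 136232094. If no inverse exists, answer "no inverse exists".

Apply the Euclidean algorithm to 136232094 and 59017673:
136232094 = 2*59017673 + 18196748
59017673 = 3*18196748 + 4427429
18196748 = 4*4427429 + 487032
4427429 = 9*487032 + 44141
487032 = 11*44141 + 1481
44141 = 29*1481 + 1192
1481 = 1*1192 + 289
1192 = 4*289 + 36
289 = 8*36 + 1
36 = 36*1 + 0
The gcd is 1. Working backward:
1 = 289 − 8·36
1 = −8·1192 + 33·289
1 = 33·1481 − 41·1192
1 = −41·44141 + 1222·1481
1 = 1222·487032 − 13483·44141
1 = −13483·4427429 + 122569·487032
1 = 122569·18196748 − 503759·4427429
1 = −503759·59017673 + 1633846·18196748
1 = 1633846·136232094 − 3771451·59017673
Thus 59017673·(-3771451) ≡ 1 (mod 136232094); reducing, -3771451 mod 136232094 = 132460643.

132460643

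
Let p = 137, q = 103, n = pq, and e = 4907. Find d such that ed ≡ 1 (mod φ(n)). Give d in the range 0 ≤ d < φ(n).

φ(n) = (p−1)(q−1) = 136·102 = 13872.
Need d with 4907·d ≡ 1 (mod 13872). Apply the extended Euclidean algorithm:
13872 = 2*4907 + 4058
4907 = 1*4058 + 849
4058 = 4*849 + 662
849 = 1*662 + 187
662 = 3*187 + 101
187 = 1*101 + 86
101 = 1*86 + 15
86 = 5*15 + 11
15 = 1*11 + 4
11 = 2*4 + 3
4 = 1*3 + 1
3 = 3*1 + 0
Back-substitute:
1 = 4 − 3
1 = −11 + 3·4
1 = 3·15 − 4·11
1 = −4·86 + 23·15
1 = 23·101 − 27·86
1 = −27·187 + 50·101
1 = 50·662 − 177·187
1 = −177·849 + 227·662
1 = 227·4058 − 1085·849
1 = −1085·4907 + 1312·4058
1 = 1312·13872 − 3709·4907
So 4907·(-3709) ≡ 1 (mod 13872), hence d ≡ -3709 ≡ 10163 (mod 13872).

10163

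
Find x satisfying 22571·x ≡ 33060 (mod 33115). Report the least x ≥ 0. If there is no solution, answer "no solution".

26215

First find gcd(22571, 33115):
33115 = 1·22571 + 10544
22571 = 2·10544 + 1483
10544 = 7·1483 + 163
1483 = 9·163 + 16
163 = 10·16 + 3
16 = 5·3 + 1
3 = 3·1 + 0
gcd = 1, so a unique solution mod 33115 exists.
Back-substitute for the Bézout coefficients:
1 = 16 − 5·3
1 = −5·163 + 51·16
1 = 51·1483 − 464·163
1 = −464·10544 + 3299·1483
1 = 3299·22571 − 7062·10544
1 = −7062·33115 + 10361·22571
So 22571·(10361) ≡ 1 (mod 33115), giving 22571⁻¹ ≡ 10361.
x ≡ 22571⁻¹·33060 ≡ 10361·33060 ≡ 26215 (mod 33115).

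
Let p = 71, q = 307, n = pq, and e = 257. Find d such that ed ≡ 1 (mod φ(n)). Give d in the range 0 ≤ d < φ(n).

φ(n) = (p−1)(q−1) = 70·306 = 21420.
Need d with 257·d ≡ 1 (mod 21420). Apply the extended Euclidean algorithm:
21420 = 83*257 + 89
257 = 2*89 + 79
89 = 1*79 + 10
79 = 7*10 + 9
10 = 1*9 + 1
9 = 9*1 + 0
Back-substitute:
1 = 10 − 9
1 = −79 + 8·10
1 = 8·89 − 9·79
1 = −9·257 + 26·89
1 = 26·21420 − 2167·257
So 257·(-2167) ≡ 1 (mod 21420), hence d ≡ -2167 ≡ 19253 (mod 21420).

19253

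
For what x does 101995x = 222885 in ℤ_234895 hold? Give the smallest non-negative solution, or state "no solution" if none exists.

First find gcd(101995, 234895):
234895 = 2·101995 + 30905
101995 = 3·30905 + 9280
30905 = 3·9280 + 3065
9280 = 3·3065 + 85
3065 = 36·85 + 5
85 = 17·5 + 0
gcd = 5 and 5 | 222885, so solutions exist. Divide through by 5: 20399x ≡ 44577 (mod 46979).
Now find 20399⁻¹ mod 46979:
46979 = 2*20399 + 6181
20399 = 3*6181 + 1856
6181 = 3*1856 + 613
1856 = 3*613 + 17
613 = 36*17 + 1
17 = 17*1 + 0
Back-substitute:
1 = 613 − 36·17
1 = −36·1856 + 109·613
1 = 109·6181 − 363·1856
1 = −363·20399 + 1198·6181
1 = 1198·46979 − 2759·20399
So 20399·(-2759) ≡ 1 (mod 46979), i.e. 20399⁻¹ ≡ 44220.
Then x ≡ 44220·44577 ≡ 3079 (mod 46979); the smallest non-negative solution is x = 3079.

3079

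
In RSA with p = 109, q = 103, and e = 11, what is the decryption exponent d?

2003

φ(n) = (p−1)(q−1) = 108·102 = 11016.
Need d with 11·d ≡ 1 (mod 11016). Apply the extended Euclidean algorithm:
11016 = 1001×11 + 5
11 = 2×5 + 1
5 = 5×1 + 0
Back-substitute:
1 = 11 − 2·5
1 = −2·11016 + 2003·11
So 11·2003 ≡ 1 (mod 11016), hence d = 2003.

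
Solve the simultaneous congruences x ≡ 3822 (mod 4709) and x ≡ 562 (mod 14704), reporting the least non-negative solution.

Write x = 3822 + 4709·k. Then 4709·k ≡ 562 − 3822 ≡ 11444 (mod 14704).
Need 4709⁻¹ mod 14704. Extended Euclid on (14704, 4709):
14704 = 3×4709 + 577
4709 = 8×577 + 93
577 = 6×93 + 19
93 = 4×19 + 17
19 = 1×17 + 2
17 = 8×2 + 1
2 = 2×1 + 0
Back-substitute:
1 = 17 − 8·2
1 = −8·19 + 9·17
1 = 9·93 − 44·19
1 = −44·577 + 273·93
1 = 273·4709 − 2228·577
1 = −2228·14704 + 6957·4709
4709⁻¹ ≡ 6957 (mod 14704), so k ≡ 6957·11444 ≡ 8452 (mod 14704).
x = 3822 + 4709·8452 = 39804290.

39804290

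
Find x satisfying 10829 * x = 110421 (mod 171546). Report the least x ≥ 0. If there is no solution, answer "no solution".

First find gcd(10829, 171546):
171546 = 15·10829 + 9111
10829 = 1·9111 + 1718
9111 = 5·1718 + 521
1718 = 3·521 + 155
521 = 3·155 + 56
155 = 2·56 + 43
56 = 1·43 + 13
43 = 3·13 + 4
13 = 3·4 + 1
4 = 4·1 + 0
gcd = 1, so a unique solution mod 171546 exists.
Back-substitute for the Bézout coefficients:
1 = 13 − 3·4
1 = −3·43 + 10·13
1 = 10·56 − 13·43
1 = −13·155 + 36·56
1 = 36·521 − 121·155
1 = −121·1718 + 399·521
1 = 399·9111 − 2116·1718
1 = −2116·10829 + 2515·9111
1 = 2515·171546 − 39841·10829
So 10829·(-39841) ≡ 1 (mod 171546), giving 10829⁻¹ ≡ 131705.
x ≡ 10829⁻¹·110421 ≡ 131705·110421 ≡ 14109 (mod 171546).

14109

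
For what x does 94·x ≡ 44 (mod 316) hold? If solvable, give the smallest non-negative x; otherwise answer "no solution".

24

First find gcd(94, 316):
316 = 3·94 + 34
94 = 2·34 + 26
34 = 1·26 + 8
26 = 3·8 + 2
8 = 4·2 + 0
gcd = 2 and 2 | 44, so solutions exist. Divide through by 2: 47x ≡ 22 (mod 158).
Now find 47⁻¹ mod 158:
158 = 3*47 + 17
47 = 2*17 + 13
17 = 1*13 + 4
13 = 3*4 + 1
4 = 4*1 + 0
Back-substitute:
1 = 13 − 3·4
1 = −3·17 + 4·13
1 = 4·47 − 11·17
1 = −11·158 + 37·47
So 47⁻¹ ≡ 37 (mod 158).
Then x ≡ 37·22 ≡ 24 (mod 158); the smallest non-negative solution is x = 24.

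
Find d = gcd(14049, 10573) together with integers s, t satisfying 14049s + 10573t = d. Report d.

1

Apply Euclid's algorithm to 14049 and 10573:
14049 = 1*10573 + 3476
10573 = 3*3476 + 145
3476 = 23*145 + 141
145 = 1*141 + 4
141 = 35*4 + 1
4 = 4*1 + 0
gcd(14049, 10573) = 1.
Express as a combination:
1 = 141 − 35·4
1 = −35·145 + 36·141
1 = 36·3476 − 863·145
1 = −863·10573 + 2625·3476
1 = 2625·14049 − 3488·10573
So 1 = (2625)·14049 + (-3488)·10573.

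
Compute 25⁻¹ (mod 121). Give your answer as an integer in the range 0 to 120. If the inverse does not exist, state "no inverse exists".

Extended Euclidean algorithm:
121 = 4×25 + 21
25 = 1×21 + 4
21 = 5×4 + 1
4 = 4×1 + 0
The gcd is 1. Working backward:
1 = 21 − 5·4
1 = −5·25 + 6·21
1 = 6·121 − 29·25
Hence 25⁻¹ ≡ -29 ≡ 92 (mod 121).

92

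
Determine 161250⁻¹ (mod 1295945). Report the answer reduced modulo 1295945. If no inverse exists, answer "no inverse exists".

no inverse exists

Compute gcd(161250, 1295945):
1295945 = 8·161250 + 5945
161250 = 27·5945 + 735
5945 = 8·735 + 65
735 = 11·65 + 20
65 = 3·20 + 5
20 = 4·5 + 0
Since gcd = 5 > 1, 161250 is not a unit mod 1295945.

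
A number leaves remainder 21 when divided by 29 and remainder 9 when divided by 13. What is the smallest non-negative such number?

282

Write x = 21 + 29·k. Then 29·k ≡ 9 − 21 ≡ 1 (mod 13).
Need 29⁻¹ mod 13. Extended Euclid on (13, 3):
13 = 4*3 + 1
3 = 3*1 + 0
Back-substitute:
1 = 13 − 4·3
29⁻¹ ≡ 9 (mod 13), so k ≡ 9·1 ≡ 9 (mod 13).
x = 21 + 29·9 = 282.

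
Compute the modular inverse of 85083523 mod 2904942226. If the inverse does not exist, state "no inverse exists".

gcd(2904942226, 85083523) by repeated division:
2904942226 = 34·85083523 + 12102444
85083523 = 7·12102444 + 366415
12102444 = 33·366415 + 10749
366415 = 34·10749 + 949
10749 = 11·949 + 310
949 = 3·310 + 19
310 = 16·19 + 6
19 = 3·6 + 1
6 = 6·1 + 0
Since gcd(85083523, 2904942226) = 1, back-substitute to write 1 as a combination:
1 = 19 − 3·6
1 = −3·310 + 49·19
1 = 49·949 − 150·310
1 = −150·10749 + 1699·949
1 = 1699·366415 − 57916·10749
1 = −57916·12102444 + 1912927·366415
1 = 1912927·85083523 − 13448405·12102444
1 = −13448405·2904942226 + 459158697·85083523
So 85083523·459158697 ≡ 1 (mod 2904942226).

459158697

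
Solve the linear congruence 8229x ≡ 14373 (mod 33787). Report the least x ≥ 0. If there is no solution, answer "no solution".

gcd(8229, 33787):
33787 = 4*8229 + 871
8229 = 9*871 + 390
871 = 2*390 + 91
390 = 4*91 + 26
91 = 3*26 + 13
26 = 2*13 + 0
gcd = 13, but 13 ∤ 14373, so the congruence has no solution.

no solution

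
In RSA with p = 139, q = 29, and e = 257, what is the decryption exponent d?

φ(n) = (p−1)(q−1) = 138·28 = 3864.
Need d with 257·d ≡ 1 (mod 3864). Apply the extended Euclidean algorithm:
3864 = 15×257 + 9
257 = 28×9 + 5
9 = 1×5 + 4
5 = 1×4 + 1
4 = 4×1 + 0
Back-substitute:
1 = 5 − 4
1 = −9 + 2·5
1 = 2·257 − 57·9
1 = −57·3864 + 857·257
So 257·857 ≡ 1 (mod 3864), hence d = 857.

857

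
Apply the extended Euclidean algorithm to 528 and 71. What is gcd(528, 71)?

Repeated division:
528 = 7*71 + 31
71 = 2*31 + 9
31 = 3*9 + 4
9 = 2*4 + 1
4 = 4*1 + 0
gcd(528, 71) = 1.
Express as a combination:
1 = 9 − 2·4
1 = −2·31 + 7·9
1 = 7·71 − 16·31
1 = −16·528 + 119·71
So 1 = (-16)·528 + (119)·71.

1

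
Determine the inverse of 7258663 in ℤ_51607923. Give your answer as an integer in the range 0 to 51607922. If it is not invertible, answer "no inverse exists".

Apply the Euclidean algorithm to 51607923 and 7258663:
51607923 = 7*7258663 + 797282
7258663 = 9*797282 + 83125
797282 = 9*83125 + 49157
83125 = 1*49157 + 33968
49157 = 1*33968 + 15189
33968 = 2*15189 + 3590
15189 = 4*3590 + 829
3590 = 4*829 + 274
829 = 3*274 + 7
274 = 39*7 + 1
7 = 7*1 + 0
The gcd is 1. Working backward:
1 = 274 − 39·7
1 = −39·829 + 118·274
1 = 118·3590 − 511·829
1 = −511·15189 + 2162·3590
1 = 2162·33968 − 4835·15189
1 = −4835·49157 + 6997·33968
1 = 6997·83125 − 11832·49157
1 = −11832·797282 + 113485·83125
1 = 113485·7258663 − 1033197·797282
1 = −1033197·51607923 + 7345864·7258663
So 7258663·7345864 ≡ 1 (mod 51607923).

7345864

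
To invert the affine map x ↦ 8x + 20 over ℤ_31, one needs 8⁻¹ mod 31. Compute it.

gcd(31, 8) by repeated division:
31 = 3*8 + 7
8 = 1*7 + 1
7 = 7*1 + 0
gcd = 1, so the inverse exists. Back-substitute:
1 = 8 − 7
1 = −31 + 4·8
So 8·4 ≡ 1 (mod 31).

4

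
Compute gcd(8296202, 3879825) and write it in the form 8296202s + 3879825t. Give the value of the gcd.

1

Repeated division:
8296202 = 2·3879825 + 536552
3879825 = 7·536552 + 123961
536552 = 4·123961 + 40708
123961 = 3·40708 + 1837
40708 = 22·1837 + 294
1837 = 6·294 + 73
294 = 4·73 + 2
73 = 36·2 + 1
2 = 2·1 + 0
gcd(8296202, 3879825) = 1.
Working backward:
1 = 73 − 36·2
1 = −36·294 + 145·73
1 = 145·1837 − 906·294
1 = −906·40708 + 20077·1837
1 = 20077·123961 − 61137·40708
1 = −61137·536552 + 264625·123961
1 = 264625·3879825 − 1913512·536552
1 = −1913512·8296202 + 4091649·3879825
So 1 = (-1913512)·8296202 + (4091649)·3879825.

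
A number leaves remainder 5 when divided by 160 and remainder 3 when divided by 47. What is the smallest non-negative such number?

5925

Write x = 5 + 160·k. Then 160·k ≡ 3 − 5 ≡ 45 (mod 47).
Need 160⁻¹ mod 47. Extended Euclid on (47, 19):
47 = 2×19 + 9
19 = 2×9 + 1
9 = 9×1 + 0
Back-substitute:
1 = 19 − 2·9
1 = −2·47 + 5·19
160⁻¹ ≡ 5 (mod 47), so k ≡ 5·45 ≡ 37 (mod 47).
x = 5 + 160·37 = 5925.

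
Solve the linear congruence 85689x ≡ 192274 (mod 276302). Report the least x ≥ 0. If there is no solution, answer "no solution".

189740

First find gcd(85689, 276302):
276302 = 3*85689 + 19235
85689 = 4*19235 + 8749
19235 = 2*8749 + 1737
8749 = 5*1737 + 64
1737 = 27*64 + 9
64 = 7*9 + 1
9 = 9*1 + 0
gcd = 1, so a unique solution mod 276302 exists.
Back-substitute for the Bézout coefficients:
1 = 64 − 7·9
1 = −7·1737 + 190·64
1 = 190·8749 − 957·1737
1 = −957·19235 + 2104·8749
1 = 2104·85689 − 9373·19235
1 = −9373·276302 + 30223·85689
So 85689·(30223) ≡ 1 (mod 276302), giving 85689⁻¹ ≡ 30223.
x ≡ 85689⁻¹·192274 ≡ 30223·192274 ≡ 189740 (mod 276302).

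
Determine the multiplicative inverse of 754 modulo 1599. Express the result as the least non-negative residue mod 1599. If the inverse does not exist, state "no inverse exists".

no inverse exists

Euclidean algorithm on 1599, 754:
1599 = 2*754 + 91
754 = 8*91 + 26
91 = 3*26 + 13
26 = 2*13 + 0
The gcd is 13, not 1, hence no inverse exists.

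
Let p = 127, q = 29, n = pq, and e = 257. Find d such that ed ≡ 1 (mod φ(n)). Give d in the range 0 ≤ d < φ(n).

φ(n) = (p−1)(q−1) = 126·28 = 3528.
Need d with 257·d ≡ 1 (mod 3528). Apply the extended Euclidean algorithm:
3528 = 13·257 + 187
257 = 1·187 + 70
187 = 2·70 + 47
70 = 1·47 + 23
47 = 2·23 + 1
23 = 23·1 + 0
Back-substitute:
1 = 47 − 2·23
1 = −2·70 + 3·47
1 = 3·187 − 8·70
1 = −8·257 + 11·187
1 = 11·3528 − 151·257
So 257·(-151) ≡ 1 (mod 3528), hence d ≡ -151 ≡ 3377 (mod 3528).

3377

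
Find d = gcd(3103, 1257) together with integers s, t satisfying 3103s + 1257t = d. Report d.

Apply Euclid's algorithm to 3103 and 1257:
3103 = 2×1257 + 589
1257 = 2×589 + 79
589 = 7×79 + 36
79 = 2×36 + 7
36 = 5×7 + 1
7 = 7×1 + 0
gcd(3103, 1257) = 1.
Back-substituting:
1 = 36 − 5·7
1 = −5·79 + 11·36
1 = 11·589 − 82·79
1 = −82·1257 + 175·589
1 = 175·3103 − 432·1257
So 1 = (175)·3103 + (-432)·1257.

1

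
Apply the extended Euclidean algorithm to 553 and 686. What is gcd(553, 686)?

7

Apply Euclid's algorithm to 686 and 553:
686 = 1×553 + 133
553 = 4×133 + 21
133 = 6×21 + 7
21 = 3×7 + 0
gcd(553, 686) = 7.
Working backward:
7 = 133 − 6·21
7 = −6·553 + 25·133
7 = 25·686 − 31·553
So 7 = (25)·686 + (-31)·553.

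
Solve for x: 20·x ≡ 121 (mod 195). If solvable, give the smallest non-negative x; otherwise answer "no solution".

no solution

gcd(20, 195):
195 = 9*20 + 15
20 = 1*15 + 5
15 = 3*5 + 0
gcd = 5, but 5 ∤ 121, so the congruence has no solution.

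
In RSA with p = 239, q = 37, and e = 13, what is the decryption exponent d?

7909

φ(n) = (p−1)(q−1) = 238·36 = 8568.
Need d with 13·d ≡ 1 (mod 8568). Apply the extended Euclidean algorithm:
8568 = 659×13 + 1
13 = 13×1 + 0
Back-substitute:
1 = 8568 − 659·13
So 13·(-659) ≡ 1 (mod 8568), hence d ≡ -659 ≡ 7909 (mod 8568).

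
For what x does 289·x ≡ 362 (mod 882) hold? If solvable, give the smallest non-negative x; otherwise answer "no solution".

398

First find gcd(289, 882):
882 = 3×289 + 15
289 = 19×15 + 4
15 = 3×4 + 3
4 = 1×3 + 1
3 = 3×1 + 0
gcd = 1, so a unique solution mod 882 exists.
Back-substitute for the Bézout coefficients:
1 = 4 − 3
1 = −15 + 4·4
1 = 4·289 − 77·15
1 = −77·882 + 235·289
So 289·(235) ≡ 1 (mod 882), giving 289⁻¹ ≡ 235.
x ≡ 289⁻¹·362 ≡ 235·362 ≡ 398 (mod 882).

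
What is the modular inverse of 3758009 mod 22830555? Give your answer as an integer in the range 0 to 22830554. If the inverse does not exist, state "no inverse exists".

gcd(22830555, 3758009) by repeated division:
22830555 = 6·3758009 + 282501
3758009 = 13·282501 + 85496
282501 = 3·85496 + 26013
85496 = 3·26013 + 7457
26013 = 3·7457 + 3642
7457 = 2·3642 + 173
3642 = 21·173 + 9
173 = 19·9 + 2
9 = 4·2 + 1
2 = 2·1 + 0
Since gcd(3758009, 22830555) = 1, back-substitute to write 1 as a combination:
1 = 9 − 4·2
1 = −4·173 + 77·9
1 = 77·3642 − 1621·173
1 = −1621·7457 + 3319·3642
1 = 3319·26013 − 11578·7457
1 = −11578·85496 + 38053·26013
1 = 38053·282501 − 125737·85496
1 = −125737·3758009 + 1672634·282501
1 = 1672634·22830555 − 10161541·3758009
So 3758009·(-10161541) ≡ 1 (mod 22830555), and -10161541 ≡ 12669014 (mod 22830555).

12669014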